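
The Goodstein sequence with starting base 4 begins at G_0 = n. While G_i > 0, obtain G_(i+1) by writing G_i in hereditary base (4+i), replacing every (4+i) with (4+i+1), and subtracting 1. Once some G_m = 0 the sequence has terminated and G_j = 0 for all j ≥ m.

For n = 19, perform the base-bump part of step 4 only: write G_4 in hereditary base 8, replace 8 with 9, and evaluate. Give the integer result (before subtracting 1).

70

(0) 19|_4 = 4^2 + 3 ↦ 5^2 + 3|_5 = 28 ⇒ 27
(1) 27|_5 = 5^2 + 2 ↦ 6^2 + 2|_6 = 38 ⇒ 37
(2) 37|_6 = 6^2 + 1 ↦ 7^2 + 1|_7 = 50 ⇒ 49
(3) 49|_7 = 7^2 ↦ 8^2|_8 = 64 ⇒ 63
(4) 63|_8 = 7·8 + 7 ↦ 7·9 + 7|_9 = 70 ⇒ 69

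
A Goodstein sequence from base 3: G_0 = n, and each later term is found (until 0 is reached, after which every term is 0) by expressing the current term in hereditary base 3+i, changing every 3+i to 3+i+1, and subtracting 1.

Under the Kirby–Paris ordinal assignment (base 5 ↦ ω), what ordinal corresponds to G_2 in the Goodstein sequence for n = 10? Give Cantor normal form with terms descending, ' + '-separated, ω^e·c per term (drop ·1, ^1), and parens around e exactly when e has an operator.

ω·4 + 4

i=0: 10 = 3^2 + 1 (b=3); 3→4: 4^2 + 1 = 17; 17−1 = 16
i=1: 16 = 4^2 (b=4); 4→5: 5^2 = 25; 25−1 = 24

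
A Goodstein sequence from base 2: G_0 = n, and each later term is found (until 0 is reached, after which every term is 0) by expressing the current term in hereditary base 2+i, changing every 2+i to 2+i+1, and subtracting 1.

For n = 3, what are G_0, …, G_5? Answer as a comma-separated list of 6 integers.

[0] 3 ≡ 2 + 1 (base 2). Lift 3: 4. −1: 3.
[1] 3 ≡ 3 (base 3). Lift 4: 4. −1: 3.
[2] 3 ≡ 3 (base 4). Lift 5: 3. −1: 2.
[3] 2 ≡ 2 (base 5). Lift 6: 2. −1: 1.
[4] 1 ≡ 1 (base 6). Lift 7: 1. −1: 0.

3, 3, 3, 2, 1, 0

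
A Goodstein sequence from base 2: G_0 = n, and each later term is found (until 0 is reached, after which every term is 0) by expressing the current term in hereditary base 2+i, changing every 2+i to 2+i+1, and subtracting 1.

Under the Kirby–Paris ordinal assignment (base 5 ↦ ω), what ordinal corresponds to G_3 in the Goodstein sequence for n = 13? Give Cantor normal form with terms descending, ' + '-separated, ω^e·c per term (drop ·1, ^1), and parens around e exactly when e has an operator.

i=0: 13 = 2^(2 + 1) + 2^2 + 1 (b=2); 2→3: 3^(3 + 1) + 3^3 + 1 = 109; 109−1 = 108
i=1: 108 = 3^(3 + 1) + 3^3 (b=3); 3→4: 4^(4 + 1) + 4^4 = 1280; 1280−1 = 1279
i=2: 1279 = 4^(4 + 1) + 3·4^3 + 3·4^2 + 3·4 + 3 (b=4); 4→5: 5^(5 + 1) + 3·5^3 + 3·5^2 + 3·5 + 3 = 16093; 16093−1 = 16092
i=3: 16092 = 5^(5 + 1) + 3·5^3 + 3·5^2 + 3·5 + 2 (b=5); 5→6: 6^(6 + 1) + 3·6^3 + 3·6^2 + 3·6 + 2 = 280712; 280712−1 = 280711

ω^(ω + 1) + ω^3·3 + ω^2·3 + ω·3 + 2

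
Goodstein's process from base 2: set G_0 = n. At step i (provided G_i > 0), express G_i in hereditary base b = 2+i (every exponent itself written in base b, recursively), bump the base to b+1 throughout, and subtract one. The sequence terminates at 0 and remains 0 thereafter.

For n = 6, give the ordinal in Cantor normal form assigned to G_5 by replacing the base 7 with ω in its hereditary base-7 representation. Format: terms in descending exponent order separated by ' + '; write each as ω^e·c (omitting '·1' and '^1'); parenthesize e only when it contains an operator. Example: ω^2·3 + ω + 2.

ω^5·5 + ω^4·5 + ω^3·5 + ω^2·5 + ω·5 + 4

step 0: 6 = 2^2 + 2; sub 3 for 2: 3^3 + 3; = 30; G_1 = 30−1 = 29
step 1: 29 = 3^3 + 2; sub 4 for 3: 4^4 + 2; = 258; G_2 = 258−1 = 257
step 2: 257 = 4^4 + 1; sub 5 for 4: 5^5 + 1; = 3126; G_3 = 3126−1 = 3125
step 3: 3125 = 5^5; sub 6 for 5: 6^6; = 46656; G_4 = 46656−1 = 46655
step 4: 46655 = 5·6^5 + 5·6^4 + 5·6^3 + 5·6^2 + 5·6 + 5; sub 7 for 6: 5·7^5 + 5·7^4 + 5·7^3 + 5·7^2 + 5·7 + 5; = 98040; G_5 = 98040−1 = 98039
step 5: 98039 = 5·7^5 + 5·7^4 + 5·7^3 + 5·7^2 + 5·7 + 4; sub 8 for 7: 5·8^5 + 5·8^4 + 5·8^3 + 5·8^2 + 5·8 + 4; = 187244; G_6 = 187244−1 = 187243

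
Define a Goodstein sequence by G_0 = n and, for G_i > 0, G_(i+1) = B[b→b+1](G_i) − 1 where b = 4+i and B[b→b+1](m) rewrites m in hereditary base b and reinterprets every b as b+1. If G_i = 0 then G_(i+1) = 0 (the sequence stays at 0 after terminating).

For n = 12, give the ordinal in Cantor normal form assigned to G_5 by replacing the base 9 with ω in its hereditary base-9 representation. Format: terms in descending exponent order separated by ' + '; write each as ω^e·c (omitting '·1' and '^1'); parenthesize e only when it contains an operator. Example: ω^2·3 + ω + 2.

i=0: 12 = 3·4 (b=4); 4→5: 3·5 = 15; 15−1 = 14
i=1: 14 = 2·5 + 4 (b=5); 5→6: 2·6 + 4 = 16; 16−1 = 15
i=2: 15 = 2·6 + 3 (b=6); 6→7: 2·7 + 3 = 17; 17−1 = 16
i=3: 16 = 2·7 + 2 (b=7); 7→8: 2·8 + 2 = 18; 18−1 = 17
i=4: 17 = 2·8 + 1 (b=8); 8→9: 2·9 + 1 = 19; 19−1 = 18
i=5: 18 = 2·9 (b=9); 9→10: 2·10 = 20; 20−1 = 19

ω·2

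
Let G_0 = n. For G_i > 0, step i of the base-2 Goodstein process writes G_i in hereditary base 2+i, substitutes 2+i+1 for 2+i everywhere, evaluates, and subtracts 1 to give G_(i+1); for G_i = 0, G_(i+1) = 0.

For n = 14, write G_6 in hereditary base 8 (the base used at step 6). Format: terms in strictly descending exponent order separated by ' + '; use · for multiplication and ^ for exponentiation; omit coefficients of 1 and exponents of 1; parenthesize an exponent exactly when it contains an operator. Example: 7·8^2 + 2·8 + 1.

i=0: 14 = 2^(2 + 1) + 2^2 + 2 (b=2); 2→3: 3^(3 + 1) + 3^3 + 3 = 111; 111−1 = 110
i=1: 110 = 3^(3 + 1) + 3^3 + 2 (b=3); 3→4: 4^(4 + 1) + 4^4 + 2 = 1282; 1282−1 = 1281
i=2: 1281 = 4^(4 + 1) + 4^4 + 1 (b=4); 4→5: 5^(5 + 1) + 5^5 + 1 = 18751; 18751−1 = 18750
i=3: 18750 = 5^(5 + 1) + 5^5 (b=5); 5→6: 6^(6 + 1) + 6^6 = 326592; 326592−1 = 326591
i=4: 326591 = 6^(6 + 1) + 5·6^5 + 5·6^4 + 5·6^3 + 5·6^2 + 5·6 + 5 (b=6); 6→7: 7^(7 + 1) + 5·7^5 + 5·7^4 + 5·7^3 + 5·7^2 + 5·7 + 5 = 5862841; 5862841−1 = 5862840
i=5: 5862840 = 7^(7 + 1) + 5·7^5 + 5·7^4 + 5·7^3 + 5·7^2 + 5·7 + 4 (b=7); 7→8: 8^(8 + 1) + 5·8^5 + 5·8^4 + 5·8^3 + 5·8^2 + 5·8 + 4 = 134404972; 134404972−1 = 134404971
i=6: 134404971 = 8^(8 + 1) + 5·8^5 + 5·8^4 + 5·8^3 + 5·8^2 + 5·8 + 3 (b=8); 8→9: 9^(9 + 1) + 5·9^5 + 5·9^4 + 5·9^3 + 5·9^2 + 5·9 + 3 = 3487116549; 3487116549−1 = 3487116548

8^(8 + 1) + 5·8^5 + 5·8^4 + 5·8^3 + 5·8^2 + 5·8 + 3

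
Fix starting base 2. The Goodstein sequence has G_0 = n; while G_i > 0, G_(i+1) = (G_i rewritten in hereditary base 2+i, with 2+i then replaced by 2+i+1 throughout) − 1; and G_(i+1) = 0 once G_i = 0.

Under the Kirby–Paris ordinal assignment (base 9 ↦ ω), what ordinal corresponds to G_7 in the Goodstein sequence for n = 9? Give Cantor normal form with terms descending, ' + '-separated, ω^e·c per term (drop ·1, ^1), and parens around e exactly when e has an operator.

step 0: 9 = 2^(2 + 1) + 1; sub 3 for 2: 3^(3 + 1) + 1; = 82; G_1 = 82−1 = 81
step 1: 81 = 3^(3 + 1); sub 4 for 3: 4^(4 + 1); = 1024; G_2 = 1024−1 = 1023
step 2: 1023 = 3·4^4 + 3·4^3 + 3·4^2 + 3·4 + 3; sub 5 for 4: 3·5^5 + 3·5^3 + 3·5^2 + 3·5 + 3; = 9843; G_3 = 9843−1 = 9842
step 3: 9842 = 3·5^5 + 3·5^3 + 3·5^2 + 3·5 + 2; sub 6 for 5: 3·6^6 + 3·6^3 + 3·6^2 + 3·6 + 2; = 140744; G_4 = 140744−1 = 140743
step 4: 140743 = 3·6^6 + 3·6^3 + 3·6^2 + 3·6 + 1; sub 7 for 6: 3·7^7 + 3·7^3 + 3·7^2 + 3·7 + 1; = 2471827; G_5 = 2471827−1 = 2471826
step 5: 2471826 = 3·7^7 + 3·7^3 + 3·7^2 + 3·7; sub 8 for 7: 3·8^8 + 3·8^3 + 3·8^2 + 3·8; = 50333400; G_6 = 50333400−1 = 50333399
step 6: 50333399 = 3·8^8 + 3·8^3 + 3·8^2 + 2·8 + 7; sub 9 for 8: 3·9^9 + 3·9^3 + 3·9^2 + 2·9 + 7; = 1162263922; G_7 = 1162263922−1 = 1162263921
step 7: 1162263921 = 3·9^9 + 3·9^3 + 3·9^2 + 2·9 + 6; sub 10 for 9: 3·10^10 + 3·10^3 + 3·10^2 + 2·10 + 6; = 30000003326; G_8 = 30000003326−1 = 30000003325

ω^ω·3 + ω^3·3 + ω^2·3 + ω·2 + 6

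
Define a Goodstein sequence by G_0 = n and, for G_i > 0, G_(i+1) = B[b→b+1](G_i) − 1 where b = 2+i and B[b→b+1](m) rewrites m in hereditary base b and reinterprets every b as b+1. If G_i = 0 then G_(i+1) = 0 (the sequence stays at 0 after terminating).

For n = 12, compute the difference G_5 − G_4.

5484891

(0) 12|_2 = 2^(2 + 1) + 2^2 ↦ 3^(3 + 1) + 3^3|_3 = 108 ⇒ 107
(1) 107|_3 = 3^(3 + 1) + 2·3^2 + 2·3 + 2 ↦ 4^(4 + 1) + 2·4^2 + 2·4 + 2|_4 = 1066 ⇒ 1065
(2) 1065|_4 = 4^(4 + 1) + 2·4^2 + 2·4 + 1 ↦ 5^(5 + 1) + 2·5^2 + 2·5 + 1|_5 = 15686 ⇒ 15685
(3) 15685|_5 = 5^(5 + 1) + 2·5^2 + 2·5 ↦ 6^(6 + 1) + 2·6^2 + 2·6|_6 = 280020 ⇒ 280019
(4) 280019|_6 = 6^(6 + 1) + 2·6^2 + 6 + 5 ↦ 7^(7 + 1) + 2·7^2 + 7 + 5|_7 = 5764911 ⇒ 5764910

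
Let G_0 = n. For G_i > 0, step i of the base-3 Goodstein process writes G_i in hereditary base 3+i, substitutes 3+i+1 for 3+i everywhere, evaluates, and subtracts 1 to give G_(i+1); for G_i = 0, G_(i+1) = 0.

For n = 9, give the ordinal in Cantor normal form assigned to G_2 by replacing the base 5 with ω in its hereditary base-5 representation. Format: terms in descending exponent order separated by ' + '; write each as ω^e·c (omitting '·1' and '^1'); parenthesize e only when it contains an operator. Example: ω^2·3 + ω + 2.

G_0 = 9. HB_3(9) = 3^2. Bump = 16. G_1 = 15.
G_1 = 15. HB_4(15) = 3·4 + 3. Bump = 18. G_2 = 17.
G_2 = 17. HB_5(17) = 3·5 + 2. Bump = 20. G_3 = 19.

ω·3 + 2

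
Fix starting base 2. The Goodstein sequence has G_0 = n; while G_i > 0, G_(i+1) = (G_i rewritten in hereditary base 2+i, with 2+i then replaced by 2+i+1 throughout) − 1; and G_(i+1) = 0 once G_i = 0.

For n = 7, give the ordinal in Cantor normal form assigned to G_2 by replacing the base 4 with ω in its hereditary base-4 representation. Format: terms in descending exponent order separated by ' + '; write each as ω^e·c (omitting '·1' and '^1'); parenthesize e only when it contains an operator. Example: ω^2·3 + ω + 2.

7 —HB2→ 2^2 + 2 + 1 —bump→ 3^3 + 3 + 1 = 31 —(−1)→ 30
30 —HB3→ 3^3 + 3 —bump→ 4^4 + 4 = 260 —(−1)→ 259

ω^ω + 3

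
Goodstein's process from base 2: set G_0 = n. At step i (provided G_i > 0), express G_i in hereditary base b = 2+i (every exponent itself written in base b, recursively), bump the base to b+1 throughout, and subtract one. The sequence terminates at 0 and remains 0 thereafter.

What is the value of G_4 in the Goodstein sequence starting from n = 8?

base 2: 8 = 2^(2 + 1); at 3: 3^(3 + 1) = 81; next = 80
base 3: 80 = 2·3^3 + 2·3^2 + 2·3 + 2; at 4: 2·4^4 + 2·4^2 + 2·4 + 2 = 554; next = 553
base 4: 553 = 2·4^4 + 2·4^2 + 2·4 + 1; at 5: 2·5^5 + 2·5^2 + 2·5 + 1 = 6311; next = 6310
base 5: 6310 = 2·5^5 + 2·5^2 + 2·5; at 6: 2·6^6 + 2·6^2 + 2·6 = 93396; next = 93395
base 6: 93395 = 2·6^6 + 2·6^2 + 6 + 5; at 7: 2·7^7 + 2·7^2 + 7 + 5 = 1647196; next = 1647195

93395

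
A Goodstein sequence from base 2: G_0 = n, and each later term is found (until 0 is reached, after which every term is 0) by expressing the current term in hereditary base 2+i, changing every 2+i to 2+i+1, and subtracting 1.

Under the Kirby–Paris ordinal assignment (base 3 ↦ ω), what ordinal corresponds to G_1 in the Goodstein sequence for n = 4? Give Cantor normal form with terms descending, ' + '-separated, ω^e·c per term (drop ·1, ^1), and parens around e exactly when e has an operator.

ω^2·2 + ω·2 + 2

step 0: 4 = 2^2; sub 3 for 2: 3^3; = 27; G_1 = 27−1 = 26
step 1: 26 = 2·3^2 + 2·3 + 2; sub 4 for 3: 2·4^2 + 2·4 + 2; = 42; G_2 = 42−1 = 41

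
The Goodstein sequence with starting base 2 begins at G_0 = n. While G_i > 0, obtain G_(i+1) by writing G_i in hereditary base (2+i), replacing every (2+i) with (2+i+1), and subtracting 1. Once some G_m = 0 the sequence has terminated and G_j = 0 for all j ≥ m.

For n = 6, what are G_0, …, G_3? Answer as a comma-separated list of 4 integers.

G_0 = 6. HB_2(6) = 2^2 + 2. Bump = 30. G_1 = 29.
G_1 = 29. HB_3(29) = 3^3 + 2. Bump = 258. G_2 = 257.
G_2 = 257. HB_4(257) = 4^4 + 1. Bump = 3126. G_3 = 3125.

6, 29, 257, 3125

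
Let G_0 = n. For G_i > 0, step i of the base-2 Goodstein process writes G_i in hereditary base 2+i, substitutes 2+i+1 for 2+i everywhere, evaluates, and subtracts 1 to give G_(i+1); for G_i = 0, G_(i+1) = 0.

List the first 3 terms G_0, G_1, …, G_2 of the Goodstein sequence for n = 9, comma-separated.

9, 81, 1023

base 2: 9 = 2^(2 + 1) + 1; at 3: 3^(3 + 1) + 1 = 82; next = 81
base 3: 81 = 3^(3 + 1); at 4: 4^(4 + 1) = 1024; next = 1023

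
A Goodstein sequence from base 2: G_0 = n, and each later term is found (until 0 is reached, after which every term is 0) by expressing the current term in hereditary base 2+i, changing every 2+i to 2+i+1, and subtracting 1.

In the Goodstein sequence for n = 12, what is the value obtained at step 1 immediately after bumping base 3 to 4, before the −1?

base 2: 12 = 2^(2 + 1) + 2^2; at 3: 3^(3 + 1) + 3^3 = 108; next = 107
base 3: 107 = 3^(3 + 1) + 2·3^2 + 2·3 + 2; at 4: 4^(4 + 1) + 2·4^2 + 2·4 + 2 = 1066; next = 1065

1066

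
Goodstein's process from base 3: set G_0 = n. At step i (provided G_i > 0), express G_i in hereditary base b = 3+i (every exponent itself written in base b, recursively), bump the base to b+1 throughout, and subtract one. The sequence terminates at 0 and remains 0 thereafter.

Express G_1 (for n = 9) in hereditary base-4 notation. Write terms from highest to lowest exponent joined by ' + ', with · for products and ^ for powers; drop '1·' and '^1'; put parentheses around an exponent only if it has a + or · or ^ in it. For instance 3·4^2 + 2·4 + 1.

3·4 + 3

G_0 = 9. HB_3(9) = 3^2. Bump = 16. G_1 = 15.
G_1 = 15. HB_4(15) = 3·4 + 3. Bump = 18. G_2 = 17.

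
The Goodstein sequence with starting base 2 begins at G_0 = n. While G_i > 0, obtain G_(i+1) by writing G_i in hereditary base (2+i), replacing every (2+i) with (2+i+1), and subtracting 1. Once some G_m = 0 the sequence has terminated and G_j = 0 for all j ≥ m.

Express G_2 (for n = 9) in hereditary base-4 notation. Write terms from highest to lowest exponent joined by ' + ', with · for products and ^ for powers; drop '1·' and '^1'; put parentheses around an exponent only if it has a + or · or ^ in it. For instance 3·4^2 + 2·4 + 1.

(0) 9|_2 = 2^(2 + 1) + 1 ↦ 3^(3 + 1) + 1|_3 = 82 ⇒ 81
(1) 81|_3 = 3^(3 + 1) ↦ 4^(4 + 1)|_4 = 1024 ⇒ 1023
(2) 1023|_4 = 3·4^4 + 3·4^3 + 3·4^2 + 3·4 + 3 ↦ 3·5^5 + 3·5^3 + 3·5^2 + 3·5 + 3|_5 = 9843 ⇒ 9842

3·4^4 + 3·4^3 + 3·4^2 + 3·4 + 3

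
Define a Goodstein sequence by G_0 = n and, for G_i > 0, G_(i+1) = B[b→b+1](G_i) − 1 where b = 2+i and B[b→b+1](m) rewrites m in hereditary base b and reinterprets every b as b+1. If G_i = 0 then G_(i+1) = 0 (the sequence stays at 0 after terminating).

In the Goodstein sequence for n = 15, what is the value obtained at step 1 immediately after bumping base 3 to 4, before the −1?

G_0 = 15. HB_2(15) = 2^(2 + 1) + 2^2 + 2 + 1. Bump = 112. G_1 = 111.
G_1 = 111. HB_3(111) = 3^(3 + 1) + 3^3 + 3. Bump = 1284. G_2 = 1283.

1284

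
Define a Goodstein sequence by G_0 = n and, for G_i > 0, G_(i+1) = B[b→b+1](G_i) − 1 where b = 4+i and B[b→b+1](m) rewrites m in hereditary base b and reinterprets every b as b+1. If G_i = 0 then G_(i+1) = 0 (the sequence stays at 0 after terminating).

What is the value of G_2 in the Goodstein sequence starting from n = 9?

G_0 = 9. HB_4(9) = 2·4 + 1. Bump = 11. G_1 = 10.
G_1 = 10. HB_5(10) = 2·5. Bump = 12. G_2 = 11.

11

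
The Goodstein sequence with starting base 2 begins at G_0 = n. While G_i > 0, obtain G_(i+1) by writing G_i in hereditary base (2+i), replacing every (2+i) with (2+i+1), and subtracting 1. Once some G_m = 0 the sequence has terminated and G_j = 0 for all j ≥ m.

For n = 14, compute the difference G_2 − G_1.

G_0=14  [base 2] 2^(2 + 1) + 2^2 + 2  →[2↦3]→  3^(3 + 1) + 3^3 + 3 = 111  −1 ⇒ G_1=110
G_1=110  [base 3] 3^(3 + 1) + 3^3 + 2  →[3↦4]→  4^(4 + 1) + 4^4 + 2 = 1282  −1 ⇒ G_2=1281

1171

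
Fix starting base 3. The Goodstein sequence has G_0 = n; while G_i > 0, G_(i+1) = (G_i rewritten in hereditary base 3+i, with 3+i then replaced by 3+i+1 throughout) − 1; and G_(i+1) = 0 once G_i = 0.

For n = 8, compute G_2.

10

[0] 8 ≡ 2·3 + 2 (base 3). Lift 4: 10. −1: 9.
[1] 9 ≡ 2·4 + 1 (base 4). Lift 5: 11. −1: 10.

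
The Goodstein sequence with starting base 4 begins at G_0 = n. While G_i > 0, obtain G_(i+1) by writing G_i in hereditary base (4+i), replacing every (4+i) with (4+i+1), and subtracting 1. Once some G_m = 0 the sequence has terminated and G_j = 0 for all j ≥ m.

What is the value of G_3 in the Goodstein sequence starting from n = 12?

16

12 —HB4→ 3·4 —bump→ 3·5 = 15 —(−1)→ 14
14 —HB5→ 2·5 + 4 —bump→ 2·6 + 4 = 16 —(−1)→ 15
15 —HB6→ 2·6 + 3 —bump→ 2·7 + 3 = 17 —(−1)→ 16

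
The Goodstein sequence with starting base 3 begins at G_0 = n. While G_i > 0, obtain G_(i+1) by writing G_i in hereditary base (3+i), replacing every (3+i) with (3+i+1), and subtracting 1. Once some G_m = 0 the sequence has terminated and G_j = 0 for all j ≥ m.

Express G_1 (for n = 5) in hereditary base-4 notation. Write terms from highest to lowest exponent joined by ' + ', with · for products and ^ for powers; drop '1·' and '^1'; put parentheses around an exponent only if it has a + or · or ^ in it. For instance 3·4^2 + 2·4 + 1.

4 + 1

step 0: 5 = 3 + 2; sub 4 for 3: 4 + 2; = 6; G_1 = 6−1 = 5
step 1: 5 = 4 + 1; sub 5 for 4: 5 + 1; = 6; G_2 = 6−1 = 5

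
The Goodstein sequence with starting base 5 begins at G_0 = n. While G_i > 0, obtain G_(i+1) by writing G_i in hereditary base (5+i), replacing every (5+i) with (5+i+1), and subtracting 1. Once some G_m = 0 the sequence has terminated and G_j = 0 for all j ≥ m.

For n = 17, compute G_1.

(0) 17|_5 = 3·5 + 2 ↦ 3·6 + 2|_6 = 20 ⇒ 19
(1) 19|_6 = 3·6 + 1 ↦ 3·7 + 1|_7 = 22 ⇒ 21

19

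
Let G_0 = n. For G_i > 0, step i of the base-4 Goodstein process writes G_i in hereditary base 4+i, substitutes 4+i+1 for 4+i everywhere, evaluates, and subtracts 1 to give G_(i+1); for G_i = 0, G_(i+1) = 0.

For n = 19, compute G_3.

G_0 = 19. HB_4(19) = 4^2 + 3. Bump = 28. G_1 = 27.
G_1 = 27. HB_5(27) = 5^2 + 2. Bump = 38. G_2 = 37.
G_2 = 37. HB_6(37) = 6^2 + 1. Bump = 50. G_3 = 49.

49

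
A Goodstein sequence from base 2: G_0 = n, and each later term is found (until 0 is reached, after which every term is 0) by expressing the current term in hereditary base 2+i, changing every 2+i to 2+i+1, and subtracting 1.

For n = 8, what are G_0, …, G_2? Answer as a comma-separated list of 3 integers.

8, 80, 553

(0) 8|_2 = 2^(2 + 1) ↦ 3^(3 + 1)|_3 = 81 ⇒ 80
(1) 80|_3 = 2·3^3 + 2·3^2 + 2·3 + 2 ↦ 2·4^4 + 2·4^2 + 2·4 + 2|_4 = 554 ⇒ 553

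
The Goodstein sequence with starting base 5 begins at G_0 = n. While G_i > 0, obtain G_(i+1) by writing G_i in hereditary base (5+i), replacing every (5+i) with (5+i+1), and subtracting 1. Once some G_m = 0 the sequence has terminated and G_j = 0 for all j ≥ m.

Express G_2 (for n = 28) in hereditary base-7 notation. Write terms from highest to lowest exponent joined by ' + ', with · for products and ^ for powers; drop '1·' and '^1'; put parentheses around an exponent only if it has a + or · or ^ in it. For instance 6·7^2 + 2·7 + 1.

7^2 + 1

i=0: 28 = 5^2 + 3 (b=5); 5→6: 6^2 + 3 = 39; 39−1 = 38
i=1: 38 = 6^2 + 2 (b=6); 6→7: 7^2 + 2 = 51; 51−1 = 50
i=2: 50 = 7^2 + 1 (b=7); 7→8: 8^2 + 1 = 65; 65−1 = 64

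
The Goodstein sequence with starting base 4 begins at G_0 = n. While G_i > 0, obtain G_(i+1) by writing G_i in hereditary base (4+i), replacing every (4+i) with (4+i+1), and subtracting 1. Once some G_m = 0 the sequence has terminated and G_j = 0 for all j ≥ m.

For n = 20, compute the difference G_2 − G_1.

i=0: 20 = 4^2 + 4 (b=4); 4→5: 5^2 + 5 = 30; 30−1 = 29
i=1: 29 = 5^2 + 4 (b=5); 5→6: 6^2 + 4 = 40; 40−1 = 39

10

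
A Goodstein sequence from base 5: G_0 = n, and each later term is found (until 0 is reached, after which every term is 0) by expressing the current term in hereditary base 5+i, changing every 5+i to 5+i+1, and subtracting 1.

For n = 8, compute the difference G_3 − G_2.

step 0: 8 = 5 + 3; sub 6 for 5: 6 + 3; = 9; G_1 = 9−1 = 8
step 1: 8 = 6 + 2; sub 7 for 6: 7 + 2; = 9; G_2 = 9−1 = 8
step 2: 8 = 7 + 1; sub 8 for 7: 8 + 1; = 9; G_3 = 9−1 = 8

0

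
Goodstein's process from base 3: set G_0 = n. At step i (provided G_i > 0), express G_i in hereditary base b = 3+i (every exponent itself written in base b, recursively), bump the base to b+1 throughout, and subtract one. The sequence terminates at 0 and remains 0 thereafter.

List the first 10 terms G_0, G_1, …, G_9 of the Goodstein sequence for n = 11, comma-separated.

11, 17, 25, 35, 39, 43, 47, 51, 55, 59

(0) 11|_3 = 3^2 + 2 ↦ 4^2 + 2|_4 = 18 ⇒ 17
(1) 17|_4 = 4^2 + 1 ↦ 5^2 + 1|_5 = 26 ⇒ 25
(2) 25|_5 = 5^2 ↦ 6^2|_6 = 36 ⇒ 35
(3) 35|_6 = 5·6 + 5 ↦ 5·7 + 5|_7 = 40 ⇒ 39
(4) 39|_7 = 5·7 + 4 ↦ 5·8 + 4|_8 = 44 ⇒ 43
(5) 43|_8 = 5·8 + 3 ↦ 5·9 + 3|_9 = 48 ⇒ 47
(6) 47|_9 = 5·9 + 2 ↦ 5·10 + 2|_10 = 52 ⇒ 51
(7) 51|_10 = 5·10 + 1 ↦ 5·11 + 1|_11 = 56 ⇒ 55
(8) 55|_11 = 5·11 ↦ 5·12|_12 = 60 ⇒ 59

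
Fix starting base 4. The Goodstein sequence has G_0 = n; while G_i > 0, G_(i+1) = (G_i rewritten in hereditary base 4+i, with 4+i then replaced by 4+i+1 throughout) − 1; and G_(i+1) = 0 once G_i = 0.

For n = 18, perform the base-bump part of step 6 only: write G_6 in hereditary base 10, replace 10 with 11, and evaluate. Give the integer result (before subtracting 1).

69

base 4: 18 = 4^2 + 2; at 5: 5^2 + 2 = 27; next = 26
base 5: 26 = 5^2 + 1; at 6: 6^2 + 1 = 37; next = 36
base 6: 36 = 6^2; at 7: 7^2 = 49; next = 48
base 7: 48 = 6·7 + 6; at 8: 6·8 + 6 = 54; next = 53
base 8: 53 = 6·8 + 5; at 9: 6·9 + 5 = 59; next = 58
base 9: 58 = 6·9 + 4; at 10: 6·10 + 4 = 64; next = 63
base 10: 63 = 6·10 + 3; at 11: 6·11 + 3 = 69; next = 68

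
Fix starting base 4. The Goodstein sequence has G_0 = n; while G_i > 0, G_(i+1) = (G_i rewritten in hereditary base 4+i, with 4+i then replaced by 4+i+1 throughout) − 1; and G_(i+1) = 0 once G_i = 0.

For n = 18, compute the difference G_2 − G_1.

10

step 0: 18 = 4^2 + 2; sub 5 for 4: 5^2 + 2; = 27; G_1 = 27−1 = 26
step 1: 26 = 5^2 + 1; sub 6 for 5: 6^2 + 1; = 37; G_2 = 37−1 = 36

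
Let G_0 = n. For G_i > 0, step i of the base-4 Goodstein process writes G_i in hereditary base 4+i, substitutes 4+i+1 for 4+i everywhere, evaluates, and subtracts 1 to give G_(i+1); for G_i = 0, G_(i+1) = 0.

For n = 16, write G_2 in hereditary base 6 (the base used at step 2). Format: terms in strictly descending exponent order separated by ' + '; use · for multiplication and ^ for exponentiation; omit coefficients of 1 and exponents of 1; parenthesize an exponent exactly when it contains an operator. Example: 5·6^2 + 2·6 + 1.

step 0: 16 = 4^2; sub 5 for 4: 5^2; = 25; G_1 = 25−1 = 24
step 1: 24 = 4·5 + 4; sub 6 for 5: 4·6 + 4; = 28; G_2 = 28−1 = 27
step 2: 27 = 4·6 + 3; sub 7 for 6: 4·7 + 3; = 31; G_3 = 31−1 = 30

4·6 + 3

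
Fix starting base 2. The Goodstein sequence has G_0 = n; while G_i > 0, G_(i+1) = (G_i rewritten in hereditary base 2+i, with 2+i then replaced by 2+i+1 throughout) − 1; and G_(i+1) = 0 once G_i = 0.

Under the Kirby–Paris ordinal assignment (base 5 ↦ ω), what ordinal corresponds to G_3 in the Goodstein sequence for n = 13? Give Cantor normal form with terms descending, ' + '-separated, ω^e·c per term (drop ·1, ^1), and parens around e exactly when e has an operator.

ω^(ω + 1) + ω^3·3 + ω^2·3 + ω·3 + 2

i=0: 13 = 2^(2 + 1) + 2^2 + 1 (b=2); 2→3: 3^(3 + 1) + 3^3 + 1 = 109; 109−1 = 108
i=1: 108 = 3^(3 + 1) + 3^3 (b=3); 3→4: 4^(4 + 1) + 4^4 = 1280; 1280−1 = 1279
i=2: 1279 = 4^(4 + 1) + 3·4^3 + 3·4^2 + 3·4 + 3 (b=4); 4→5: 5^(5 + 1) + 3·5^3 + 3·5^2 + 3·5 + 3 = 16093; 16093−1 = 16092
i=3: 16092 = 5^(5 + 1) + 3·5^3 + 3·5^2 + 3·5 + 2 (b=5); 5→6: 6^(6 + 1) + 3·6^3 + 3·6^2 + 3·6 + 2 = 280712; 280712−1 = 280711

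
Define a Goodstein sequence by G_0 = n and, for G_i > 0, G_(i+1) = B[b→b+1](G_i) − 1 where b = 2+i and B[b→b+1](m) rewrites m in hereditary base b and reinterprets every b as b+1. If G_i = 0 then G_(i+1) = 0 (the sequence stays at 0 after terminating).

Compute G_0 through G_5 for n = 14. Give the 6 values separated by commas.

i=0: 14 = 2^(2 + 1) + 2^2 + 2 (b=2); 2→3: 3^(3 + 1) + 3^3 + 3 = 111; 111−1 = 110
i=1: 110 = 3^(3 + 1) + 3^3 + 2 (b=3); 3→4: 4^(4 + 1) + 4^4 + 2 = 1282; 1282−1 = 1281
i=2: 1281 = 4^(4 + 1) + 4^4 + 1 (b=4); 4→5: 5^(5 + 1) + 5^5 + 1 = 18751; 18751−1 = 18750
i=3: 18750 = 5^(5 + 1) + 5^5 (b=5); 5→6: 6^(6 + 1) + 6^6 = 326592; 326592−1 = 326591
i=4: 326591 = 6^(6 + 1) + 5·6^5 + 5·6^4 + 5·6^3 + 5·6^2 + 5·6 + 5 (b=6); 6→7: 7^(7 + 1) + 5·7^5 + 5·7^4 + 5·7^3 + 5·7^2 + 5·7 + 5 = 5862841; 5862841−1 = 5862840

14, 110, 1281, 18750, 326591, 5862840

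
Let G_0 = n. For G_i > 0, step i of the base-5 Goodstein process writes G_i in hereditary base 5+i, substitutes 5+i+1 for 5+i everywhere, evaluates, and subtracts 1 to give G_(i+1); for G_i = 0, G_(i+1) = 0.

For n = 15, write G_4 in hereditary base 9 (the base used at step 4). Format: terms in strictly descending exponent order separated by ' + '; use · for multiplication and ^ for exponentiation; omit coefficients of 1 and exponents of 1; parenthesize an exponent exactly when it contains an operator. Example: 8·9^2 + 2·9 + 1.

2·9 + 2

base 5: 15 = 3·5; at 6: 3·6 = 18; next = 17
base 6: 17 = 2·6 + 5; at 7: 2·7 + 5 = 19; next = 18
base 7: 18 = 2·7 + 4; at 8: 2·8 + 4 = 20; next = 19
base 8: 19 = 2·8 + 3; at 9: 2·9 + 3 = 21; next = 20
base 9: 20 = 2·9 + 2; at 10: 2·10 + 2 = 22; next = 21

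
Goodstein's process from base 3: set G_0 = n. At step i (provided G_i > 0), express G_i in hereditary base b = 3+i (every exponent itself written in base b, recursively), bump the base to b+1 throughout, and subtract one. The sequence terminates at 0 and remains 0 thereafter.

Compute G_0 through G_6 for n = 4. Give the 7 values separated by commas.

[0] 4 ≡ 3 + 1 (base 3). Lift 4: 5. −1: 4.
[1] 4 ≡ 4 (base 4). Lift 5: 5. −1: 4.
[2] 4 ≡ 4 (base 5). Lift 6: 4. −1: 3.
[3] 3 ≡ 3 (base 6). Lift 7: 3. −1: 2.
[4] 2 ≡ 2 (base 7). Lift 8: 2. −1: 1.
[5] 1 ≡ 1 (base 8). Lift 9: 1. −1: 0.

4, 4, 4, 3, 2, 1, 0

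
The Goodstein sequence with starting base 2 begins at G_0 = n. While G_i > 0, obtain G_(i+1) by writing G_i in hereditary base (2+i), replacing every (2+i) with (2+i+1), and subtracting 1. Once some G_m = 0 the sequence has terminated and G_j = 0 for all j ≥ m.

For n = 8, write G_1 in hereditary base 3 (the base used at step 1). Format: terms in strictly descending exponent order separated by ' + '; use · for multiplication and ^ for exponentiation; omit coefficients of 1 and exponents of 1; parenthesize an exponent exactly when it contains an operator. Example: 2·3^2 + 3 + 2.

2·3^3 + 2·3^2 + 2·3 + 2

step 0: 8 = 2^(2 + 1); sub 3 for 2: 3^(3 + 1); = 81; G_1 = 81−1 = 80
step 1: 80 = 2·3^3 + 2·3^2 + 2·3 + 2; sub 4 for 3: 2·4^4 + 2·4^2 + 2·4 + 2; = 554; G_2 = 554−1 = 553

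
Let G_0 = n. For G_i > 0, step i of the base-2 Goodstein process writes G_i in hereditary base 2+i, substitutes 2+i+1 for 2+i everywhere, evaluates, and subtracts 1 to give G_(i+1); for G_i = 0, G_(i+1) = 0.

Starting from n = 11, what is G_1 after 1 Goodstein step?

G_0 = 11. HB_2(11) = 2^(2 + 1) + 2 + 1. Bump = 85. G_1 = 84.
G_1 = 84. HB_3(84) = 3^(3 + 1) + 3. Bump = 1028. G_2 = 1027.

84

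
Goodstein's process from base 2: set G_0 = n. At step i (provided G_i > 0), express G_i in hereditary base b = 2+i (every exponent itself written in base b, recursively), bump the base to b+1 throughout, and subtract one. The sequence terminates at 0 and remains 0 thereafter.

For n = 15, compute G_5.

6588344

base 2: 15 = 2^(2 + 1) + 2^2 + 2 + 1; at 3: 3^(3 + 1) + 3^3 + 3 + 1 = 112; next = 111
base 3: 111 = 3^(3 + 1) + 3^3 + 3; at 4: 4^(4 + 1) + 4^4 + 4 = 1284; next = 1283
base 4: 1283 = 4^(4 + 1) + 4^4 + 3; at 5: 5^(5 + 1) + 5^5 + 3 = 18753; next = 18752
base 5: 18752 = 5^(5 + 1) + 5^5 + 2; at 6: 6^(6 + 1) + 6^6 + 2 = 326594; next = 326593
base 6: 326593 = 6^(6 + 1) + 6^6 + 1; at 7: 7^(7 + 1) + 7^7 + 1 = 6588345; next = 6588344
base 7: 6588344 = 7^(7 + 1) + 7^7; at 8: 8^(8 + 1) + 8^8 = 150994944; next = 150994943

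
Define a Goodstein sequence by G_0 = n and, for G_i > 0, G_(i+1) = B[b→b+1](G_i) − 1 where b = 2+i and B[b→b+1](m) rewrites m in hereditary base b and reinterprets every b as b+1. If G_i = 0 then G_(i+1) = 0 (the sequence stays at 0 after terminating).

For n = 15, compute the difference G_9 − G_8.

3038500650159

step 0: 15 = 2^(2 + 1) + 2^2 + 2 + 1; sub 3 for 2: 3^(3 + 1) + 3^3 + 3 + 1; = 112; G_1 = 112−1 = 111
step 1: 111 = 3^(3 + 1) + 3^3 + 3; sub 4 for 3: 4^(4 + 1) + 4^4 + 4; = 1284; G_2 = 1284−1 = 1283
step 2: 1283 = 4^(4 + 1) + 4^4 + 3; sub 5 for 4: 5^(5 + 1) + 5^5 + 3; = 18753; G_3 = 18753−1 = 18752
step 3: 18752 = 5^(5 + 1) + 5^5 + 2; sub 6 for 5: 6^(6 + 1) + 6^6 + 2; = 326594; G_4 = 326594−1 = 326593
step 4: 326593 = 6^(6 + 1) + 6^6 + 1; sub 7 for 6: 7^(7 + 1) + 7^7 + 1; = 6588345; G_5 = 6588345−1 = 6588344
step 5: 6588344 = 7^(7 + 1) + 7^7; sub 8 for 7: 8^(8 + 1) + 8^8; = 150994944; G_6 = 150994944−1 = 150994943
step 6: 150994943 = 8^(8 + 1) + 7·8^7 + 7·8^6 + 7·8^5 + 7·8^4 + 7·8^3 + 7·8^2 + 7·8 + 7; sub 9 for 8: 9^(9 + 1) + 7·9^7 + 7·9^6 + 7·9^5 + 7·9^4 + 7·9^3 + 7·9^2 + 7·9 + 7; = 3524450281; G_7 = 3524450281−1 = 3524450280
step 7: 3524450280 = 9^(9 + 1) + 7·9^7 + 7·9^6 + 7·9^5 + 7·9^4 + 7·9^3 + 7·9^2 + 7·9 + 6; sub 10 for 9: 10^(10 + 1) + 7·10^7 + 7·10^6 + 7·10^5 + 7·10^4 + 7·10^3 + 7·10^2 + 7·10 + 6; = 100077777776; G_8 = 100077777776−1 = 100077777775
step 8: 100077777775 = 10^(10 + 1) + 7·10^7 + 7·10^6 + 7·10^5 + 7·10^4 + 7·10^3 + 7·10^2 + 7·10 + 5; sub 11 for 10: 11^(11 + 1) + 7·11^7 + 7·11^6 + 7·11^5 + 7·11^4 + 7·11^3 + 7·11^2 + 7·11 + 5; = 3138578427935; G_9 = 3138578427935−1 = 3138578427934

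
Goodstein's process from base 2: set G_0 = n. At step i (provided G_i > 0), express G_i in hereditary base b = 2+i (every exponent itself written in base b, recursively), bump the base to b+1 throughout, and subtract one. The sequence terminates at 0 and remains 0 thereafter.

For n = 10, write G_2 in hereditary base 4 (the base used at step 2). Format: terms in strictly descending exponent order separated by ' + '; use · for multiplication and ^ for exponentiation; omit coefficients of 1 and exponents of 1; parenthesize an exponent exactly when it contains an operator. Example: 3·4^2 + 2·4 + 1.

4^(4 + 1) + 1

(0) 10|_2 = 2^(2 + 1) + 2 ↦ 3^(3 + 1) + 3|_3 = 84 ⇒ 83
(1) 83|_3 = 3^(3 + 1) + 2 ↦ 4^(4 + 1) + 2|_4 = 1026 ⇒ 1025
(2) 1025|_4 = 4^(4 + 1) + 1 ↦ 5^(5 + 1) + 1|_5 = 15626 ⇒ 15625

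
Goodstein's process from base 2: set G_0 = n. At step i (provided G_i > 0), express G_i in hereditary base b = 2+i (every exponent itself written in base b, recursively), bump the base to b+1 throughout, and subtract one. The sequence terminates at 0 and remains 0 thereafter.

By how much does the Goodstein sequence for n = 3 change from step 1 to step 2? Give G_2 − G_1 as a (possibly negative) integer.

[0] 3 ≡ 2 + 1 (base 2). Lift 3: 4. −1: 3.
[1] 3 ≡ 3 (base 3). Lift 4: 4. −1: 3.

0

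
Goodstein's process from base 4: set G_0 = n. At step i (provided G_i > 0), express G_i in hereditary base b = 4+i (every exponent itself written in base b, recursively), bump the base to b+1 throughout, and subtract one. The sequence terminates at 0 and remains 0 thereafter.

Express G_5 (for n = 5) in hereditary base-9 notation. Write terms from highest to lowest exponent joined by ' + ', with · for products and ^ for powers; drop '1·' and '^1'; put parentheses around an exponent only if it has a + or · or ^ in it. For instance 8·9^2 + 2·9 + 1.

(0) 5|_4 = 4 + 1 ↦ 5 + 1|_5 = 6 ⇒ 5
(1) 5|_5 = 5 ↦ 6|_6 = 6 ⇒ 5
(2) 5|_6 = 5 ↦ 5|_7 = 5 ⇒ 4
(3) 4|_7 = 4 ↦ 4|_8 = 4 ⇒ 3
(4) 3|_8 = 3 ↦ 3|_9 = 3 ⇒ 2
(5) 2|_9 = 2 ↦ 2|_10 = 2 ⇒ 1

2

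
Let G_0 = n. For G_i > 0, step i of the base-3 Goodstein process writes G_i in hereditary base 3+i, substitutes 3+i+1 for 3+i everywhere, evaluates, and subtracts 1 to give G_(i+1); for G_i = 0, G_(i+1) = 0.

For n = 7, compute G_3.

[0] 7 ≡ 2·3 + 1 (base 3). Lift 4: 9. −1: 8.
[1] 8 ≡ 2·4 (base 4). Lift 5: 10. −1: 9.
[2] 9 ≡ 5 + 4 (base 5). Lift 6: 10. −1: 9.
[3] 9 ≡ 6 + 3 (base 6). Lift 7: 10. −1: 9.

9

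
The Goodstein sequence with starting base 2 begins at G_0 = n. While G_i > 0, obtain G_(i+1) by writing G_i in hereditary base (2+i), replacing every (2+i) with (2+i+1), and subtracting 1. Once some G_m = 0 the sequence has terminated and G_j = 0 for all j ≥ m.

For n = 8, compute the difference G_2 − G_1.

473

i=0: 8 = 2^(2 + 1) (b=2); 2→3: 3^(3 + 1) = 81; 81−1 = 80
i=1: 80 = 2·3^3 + 2·3^2 + 2·3 + 2 (b=3); 3→4: 2·4^4 + 2·4^2 + 2·4 + 2 = 554; 554−1 = 553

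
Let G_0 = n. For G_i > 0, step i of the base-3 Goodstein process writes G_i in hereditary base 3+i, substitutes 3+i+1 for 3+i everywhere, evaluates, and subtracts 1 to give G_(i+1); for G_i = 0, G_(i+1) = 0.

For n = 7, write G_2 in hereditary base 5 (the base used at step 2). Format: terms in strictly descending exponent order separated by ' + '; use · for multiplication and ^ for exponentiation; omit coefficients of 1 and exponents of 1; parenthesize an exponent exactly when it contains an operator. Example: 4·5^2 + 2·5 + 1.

i=0: 7 = 2·3 + 1 (b=3); 3→4: 2·4 + 1 = 9; 9−1 = 8
i=1: 8 = 2·4 (b=4); 4→5: 2·5 = 10; 10−1 = 9
i=2: 9 = 5 + 4 (b=5); 5→6: 6 + 4 = 10; 10−1 = 9

5 + 4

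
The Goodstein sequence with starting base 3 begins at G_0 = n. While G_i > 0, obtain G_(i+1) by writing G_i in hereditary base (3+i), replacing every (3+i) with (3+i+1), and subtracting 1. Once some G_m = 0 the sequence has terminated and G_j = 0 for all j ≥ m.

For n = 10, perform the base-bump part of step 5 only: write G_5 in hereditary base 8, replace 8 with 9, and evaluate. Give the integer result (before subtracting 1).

37

10 —HB3→ 3^2 + 1 —bump→ 4^2 + 1 = 17 —(−1)→ 16
16 —HB4→ 4^2 —bump→ 5^2 = 25 —(−1)→ 24
24 —HB5→ 4·5 + 4 —bump→ 4·6 + 4 = 28 —(−1)→ 27
27 —HB6→ 4·6 + 3 —bump→ 4·7 + 3 = 31 —(−1)→ 30
30 —HB7→ 4·7 + 2 —bump→ 4·8 + 2 = 34 —(−1)→ 33
33 —HB8→ 4·8 + 1 —bump→ 4·9 + 1 = 37 —(−1)→ 36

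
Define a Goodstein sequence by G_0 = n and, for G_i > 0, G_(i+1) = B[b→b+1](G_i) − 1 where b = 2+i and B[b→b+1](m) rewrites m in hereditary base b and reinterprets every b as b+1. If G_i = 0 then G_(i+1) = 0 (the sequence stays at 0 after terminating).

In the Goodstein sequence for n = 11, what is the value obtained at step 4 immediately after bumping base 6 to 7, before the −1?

5764802

11 —HB2→ 2^(2 + 1) + 2 + 1 —bump→ 3^(3 + 1) + 3 + 1 = 85 —(−1)→ 84
84 —HB3→ 3^(3 + 1) + 3 —bump→ 4^(4 + 1) + 4 = 1028 —(−1)→ 1027
1027 —HB4→ 4^(4 + 1) + 3 —bump→ 5^(5 + 1) + 3 = 15628 —(−1)→ 15627
15627 —HB5→ 5^(5 + 1) + 2 —bump→ 6^(6 + 1) + 2 = 279938 —(−1)→ 279937
279937 —HB6→ 6^(6 + 1) + 1 —bump→ 7^(7 + 1) + 1 = 5764802 —(−1)→ 5764801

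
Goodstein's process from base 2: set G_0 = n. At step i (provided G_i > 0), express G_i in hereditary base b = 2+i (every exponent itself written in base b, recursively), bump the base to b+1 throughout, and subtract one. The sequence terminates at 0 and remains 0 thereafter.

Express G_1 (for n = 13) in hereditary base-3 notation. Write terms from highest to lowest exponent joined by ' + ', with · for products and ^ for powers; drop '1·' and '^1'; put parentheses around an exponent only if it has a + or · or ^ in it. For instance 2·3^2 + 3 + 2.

3^(3 + 1) + 3^3

i=0: 13 = 2^(2 + 1) + 2^2 + 1 (b=2); 2→3: 3^(3 + 1) + 3^3 + 1 = 109; 109−1 = 108
i=1: 108 = 3^(3 + 1) + 3^3 (b=3); 3→4: 4^(4 + 1) + 4^4 = 1280; 1280−1 = 1279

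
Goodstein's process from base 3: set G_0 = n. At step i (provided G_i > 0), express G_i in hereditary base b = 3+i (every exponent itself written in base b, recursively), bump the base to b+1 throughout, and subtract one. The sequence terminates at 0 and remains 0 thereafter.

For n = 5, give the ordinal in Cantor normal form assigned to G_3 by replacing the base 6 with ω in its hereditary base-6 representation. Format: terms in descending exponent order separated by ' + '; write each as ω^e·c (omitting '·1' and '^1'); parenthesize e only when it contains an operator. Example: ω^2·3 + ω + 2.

5

base 3: 5 = 3 + 2; at 4: 4 + 2 = 6; next = 5
base 4: 5 = 4 + 1; at 5: 5 + 1 = 6; next = 5
base 5: 5 = 5; at 6: 6 = 6; next = 5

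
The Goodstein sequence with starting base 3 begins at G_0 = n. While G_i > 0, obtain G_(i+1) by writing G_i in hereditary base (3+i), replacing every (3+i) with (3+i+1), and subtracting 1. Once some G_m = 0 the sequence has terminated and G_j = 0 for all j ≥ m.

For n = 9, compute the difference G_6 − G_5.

1

[0] 9 ≡ 3^2 (base 3). Lift 4: 16. −1: 15.
[1] 15 ≡ 3·4 + 3 (base 4). Lift 5: 18. −1: 17.
[2] 17 ≡ 3·5 + 2 (base 5). Lift 6: 20. −1: 19.
[3] 19 ≡ 3·6 + 1 (base 6). Lift 7: 22. −1: 21.
[4] 21 ≡ 3·7 (base 7). Lift 8: 24. −1: 23.
[5] 23 ≡ 2·8 + 7 (base 8). Lift 9: 25. −1: 24.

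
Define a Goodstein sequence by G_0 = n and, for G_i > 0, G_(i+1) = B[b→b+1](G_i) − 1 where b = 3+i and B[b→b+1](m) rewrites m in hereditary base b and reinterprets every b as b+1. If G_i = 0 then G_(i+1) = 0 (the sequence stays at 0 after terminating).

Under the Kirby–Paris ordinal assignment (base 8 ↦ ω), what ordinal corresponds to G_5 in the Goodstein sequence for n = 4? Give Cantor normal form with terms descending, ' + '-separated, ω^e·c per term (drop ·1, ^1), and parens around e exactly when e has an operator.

G_0 = 4. HB_3(4) = 3 + 1. Bump = 5. G_1 = 4.
G_1 = 4. HB_4(4) = 4. Bump = 5. G_2 = 4.
G_2 = 4. HB_5(4) = 4. Bump = 4. G_3 = 3.
G_3 = 3. HB_6(3) = 3. Bump = 3. G_4 = 2.
G_4 = 2. HB_7(2) = 2. Bump = 2. G_5 = 1.

1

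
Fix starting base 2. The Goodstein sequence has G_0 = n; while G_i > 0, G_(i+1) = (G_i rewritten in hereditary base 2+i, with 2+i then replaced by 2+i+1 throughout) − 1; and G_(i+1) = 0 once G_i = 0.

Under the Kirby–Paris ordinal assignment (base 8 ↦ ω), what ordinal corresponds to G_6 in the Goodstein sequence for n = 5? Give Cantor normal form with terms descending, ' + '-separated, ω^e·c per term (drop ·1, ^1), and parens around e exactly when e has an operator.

(0) 5|_2 = 2^2 + 1 ↦ 3^3 + 1|_3 = 28 ⇒ 27
(1) 27|_3 = 3^3 ↦ 4^4|_4 = 256 ⇒ 255
(2) 255|_4 = 3·4^3 + 3·4^2 + 3·4 + 3 ↦ 3·5^3 + 3·5^2 + 3·5 + 3|_5 = 468 ⇒ 467
(3) 467|_5 = 3·5^3 + 3·5^2 + 3·5 + 2 ↦ 3·6^3 + 3·6^2 + 3·6 + 2|_6 = 776 ⇒ 775
(4) 775|_6 = 3·6^3 + 3·6^2 + 3·6 + 1 ↦ 3·7^3 + 3·7^2 + 3·7 + 1|_7 = 1198 ⇒ 1197
(5) 1197|_7 = 3·7^3 + 3·7^2 + 3·7 ↦ 3·8^3 + 3·8^2 + 3·8|_8 = 1752 ⇒ 1751
(6) 1751|_8 = 3·8^3 + 3·8^2 + 2·8 + 7 ↦ 3·9^3 + 3·9^2 + 2·9 + 7|_9 = 2455 ⇒ 2454

ω^3·3 + ω^2·3 + ω·2 + 7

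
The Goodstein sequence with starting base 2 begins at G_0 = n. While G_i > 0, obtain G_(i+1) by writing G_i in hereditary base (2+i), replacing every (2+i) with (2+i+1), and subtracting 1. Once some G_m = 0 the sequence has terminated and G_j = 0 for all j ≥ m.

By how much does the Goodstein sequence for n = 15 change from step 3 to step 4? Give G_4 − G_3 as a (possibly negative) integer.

base 2: 15 = 2^(2 + 1) + 2^2 + 2 + 1; at 3: 3^(3 + 1) + 3^3 + 3 + 1 = 112; next = 111
base 3: 111 = 3^(3 + 1) + 3^3 + 3; at 4: 4^(4 + 1) + 4^4 + 4 = 1284; next = 1283
base 4: 1283 = 4^(4 + 1) + 4^4 + 3; at 5: 5^(5 + 1) + 5^5 + 3 = 18753; next = 18752
base 5: 18752 = 5^(5 + 1) + 5^5 + 2; at 6: 6^(6 + 1) + 6^6 + 2 = 326594; next = 326593

307841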